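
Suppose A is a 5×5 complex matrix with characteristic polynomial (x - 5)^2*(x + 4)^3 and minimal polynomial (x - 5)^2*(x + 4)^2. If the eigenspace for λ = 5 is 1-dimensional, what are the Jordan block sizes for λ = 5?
Block sizes for λ = 5: [2]

Step 1 — from the characteristic polynomial, algebraic multiplicity of λ = 5 is 2. From dim ker(A − (5)·I) = 1, there are exactly 1 Jordan blocks for λ = 5.
Step 2 — from the minimal polynomial, the factor (x − 5)^2 tells us the largest block for λ = 5 has size 2.
Step 3 — with total size 2, 1 blocks, and largest block 2, the block sizes (in nonincreasing order) are [2].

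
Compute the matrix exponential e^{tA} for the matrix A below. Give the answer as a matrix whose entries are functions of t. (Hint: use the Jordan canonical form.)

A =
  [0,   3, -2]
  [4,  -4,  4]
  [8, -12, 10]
e^{tA} =
  [-2*t*exp(2*t) + exp(2*t), 3*t*exp(2*t), -2*t*exp(2*t)]
  [4*t*exp(2*t), -6*t*exp(2*t) + exp(2*t), 4*t*exp(2*t)]
  [8*t*exp(2*t), -12*t*exp(2*t), 8*t*exp(2*t) + exp(2*t)]

Strategy: write A = P · J · P⁻¹ where J is a Jordan canonical form, so e^{tA} = P · e^{tJ} · P⁻¹, and e^{tJ} can be computed block-by-block.

A has Jordan form
J =
  [2, 1, 0]
  [0, 2, 0]
  [0, 0, 2]
(up to reordering of blocks).

Per-block formulas:
  For a 2×2 Jordan block J_2(2): exp(t · J_2(2)) = e^(2t)·(I + t·N), where N is the 2×2 nilpotent shift.
  For a 1×1 block at λ = 2: exp(t · [2]) = [e^(2t)].

After assembling e^{tJ} and conjugating by P, we get:

e^{tA} =
  [-2*t*exp(2*t) + exp(2*t), 3*t*exp(2*t), -2*t*exp(2*t)]
  [4*t*exp(2*t), -6*t*exp(2*t) + exp(2*t), 4*t*exp(2*t)]
  [8*t*exp(2*t), -12*t*exp(2*t), 8*t*exp(2*t) + exp(2*t)]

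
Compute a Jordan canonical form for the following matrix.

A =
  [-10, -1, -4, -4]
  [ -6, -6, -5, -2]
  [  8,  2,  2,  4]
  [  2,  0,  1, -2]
J_3(-4) ⊕ J_1(-4)

The characteristic polynomial is
  det(x·I − A) = x^4 + 16*x^3 + 96*x^2 + 256*x + 256 = (x + 4)^4

Eigenvalues and multiplicities (the geometric multiplicity of λ is n − rank(A − λI), which equals the number of Jordan blocks for λ):
  λ = -4: algebraic multiplicity = 4, geometric multiplicity = 2

Determining the block sizes for each eigenvalue:
  λ = -4: with am = 4 and gm = 2, the partition is not yet determined (e.g. several partitions of 4 into 2 parts exist). Let N = A − (-4)·I. Computing rank(N^1) = 2, rank(N^2) = 1, rank(N^3) = 0; the number of blocks of size ≥ j is rank(N^{j−1}) − rank(N^j), giving [2, 1, 1]. So we have 1 block(s) of size 3, 1 block(s) of size 1 → block sizes [3, 1]

Assembling the blocks gives a Jordan form
J =
  [-4,  1,  0,  0]
  [ 0, -4,  1,  0]
  [ 0,  0, -4,  0]
  [ 0,  0,  0, -4]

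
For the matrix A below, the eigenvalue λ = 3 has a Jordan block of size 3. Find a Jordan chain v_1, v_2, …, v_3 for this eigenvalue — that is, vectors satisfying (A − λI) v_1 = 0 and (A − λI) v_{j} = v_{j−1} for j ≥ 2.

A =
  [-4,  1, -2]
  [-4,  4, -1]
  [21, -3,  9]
A Jordan chain for λ = 3 of length 3:
v_1 = (3, 3, -9)ᵀ
v_2 = (-7, -4, 21)ᵀ
v_3 = (1, 0, 0)ᵀ

Let N = A − (3)·I. We want v_3 with N^3 v_3 = 0 but N^2 v_3 ≠ 0; then v_{j-1} := N · v_j for j = 3, …, 2.

Pick v_3 = (1, 0, 0)ᵀ.
Then v_2 = N · v_3 = (-7, -4, 21)ᵀ.
Then v_1 = N · v_2 = (3, 3, -9)ᵀ.

Sanity check: (A − (3)·I) v_1 = (0, 0, 0)ᵀ = 0. ✓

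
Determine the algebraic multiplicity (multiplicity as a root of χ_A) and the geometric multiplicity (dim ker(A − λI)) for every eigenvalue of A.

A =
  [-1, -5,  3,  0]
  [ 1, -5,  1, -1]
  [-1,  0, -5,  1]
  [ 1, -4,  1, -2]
λ = -4: alg = 3, geom = 1; λ = -1: alg = 1, geom = 1

Step 1 — factor the characteristic polynomial to read off the algebraic multiplicities:
  χ_A(x) = (x + 1)*(x + 4)^3

Step 2 — compute geometric multiplicities via the rank-nullity identity g(λ) = n − rank(A − λI):
  rank(A − (-4)·I) = 3, so dim ker(A − (-4)·I) = n − 3 = 1
  rank(A − (-1)·I) = 3, so dim ker(A − (-1)·I) = n − 3 = 1

Summary:
  λ = -4: algebraic multiplicity = 3, geometric multiplicity = 1
  λ = -1: algebraic multiplicity = 1, geometric multiplicity = 1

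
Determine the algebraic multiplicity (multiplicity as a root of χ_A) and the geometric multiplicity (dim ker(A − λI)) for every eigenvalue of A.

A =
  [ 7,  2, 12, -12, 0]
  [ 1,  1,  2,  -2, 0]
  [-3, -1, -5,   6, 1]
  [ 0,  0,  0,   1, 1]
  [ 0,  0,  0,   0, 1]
λ = 1: alg = 5, geom = 2

Step 1 — factor the characteristic polynomial to read off the algebraic multiplicities:
  χ_A(x) = (x - 1)^5

Step 2 — compute geometric multiplicities via the rank-nullity identity g(λ) = n − rank(A − λI):
  rank(A − (1)·I) = 3, so dim ker(A − (1)·I) = n − 3 = 2

Summary:
  λ = 1: algebraic multiplicity = 5, geometric multiplicity = 2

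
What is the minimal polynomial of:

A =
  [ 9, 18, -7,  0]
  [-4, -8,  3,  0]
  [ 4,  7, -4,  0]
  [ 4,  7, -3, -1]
x^3 + 3*x^2 + 3*x + 1

The characteristic polynomial is χ_A(x) = (x + 1)^4, so the eigenvalues are known. The minimal polynomial is
  m_A(x) = Π_λ (x − λ)^{k_λ}
where k_λ is the size of the *largest* Jordan block for λ (equivalently, the smallest k with (A − λI)^k v = 0 for every generalised eigenvector v of λ).

  λ = -1: largest Jordan block has size 3, contributing (x + 1)^3

So m_A(x) = (x + 1)^3 = x^3 + 3*x^2 + 3*x + 1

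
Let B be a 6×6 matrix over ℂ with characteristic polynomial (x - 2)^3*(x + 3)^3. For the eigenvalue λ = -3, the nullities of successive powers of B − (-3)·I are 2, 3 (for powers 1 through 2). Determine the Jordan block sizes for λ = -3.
Block sizes for λ = -3: [2, 1]

From the dimensions of kernels of powers, the number of Jordan blocks of size at least j is d_j − d_{j−1} where d_j = dim ker(N^j) (with d_0 = 0). Computing the differences gives [2, 1].
The number of blocks of size exactly k is (#blocks of size ≥ k) − (#blocks of size ≥ k + 1), so the partition is: 1 block(s) of size 1, 1 block(s) of size 2.
In nonincreasing order the block sizes are [2, 1].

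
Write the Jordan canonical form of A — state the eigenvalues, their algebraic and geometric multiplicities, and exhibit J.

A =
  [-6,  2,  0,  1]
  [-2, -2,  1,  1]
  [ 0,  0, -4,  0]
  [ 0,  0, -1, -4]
J_3(-4) ⊕ J_1(-4)

The characteristic polynomial is
  det(x·I − A) = x^4 + 16*x^3 + 96*x^2 + 256*x + 256 = (x + 4)^4

Eigenvalues and multiplicities (the geometric multiplicity of λ is n − rank(A − λI), which equals the number of Jordan blocks for λ):
  λ = -4: algebraic multiplicity = 4, geometric multiplicity = 2

Determining the block sizes for each eigenvalue:
  λ = -4: with am = 4 and gm = 2, the partition is not yet determined (e.g. several partitions of 4 into 2 parts exist). Let N = A − (-4)·I. Computing rank(N^1) = 2, rank(N^2) = 1, rank(N^3) = 0; the number of blocks of size ≥ j is rank(N^{j−1}) − rank(N^j), giving [2, 1, 1]. So we have 1 block(s) of size 3, 1 block(s) of size 1 → block sizes [3, 1]

Assembling the blocks gives a Jordan form
J =
  [-4,  1,  0,  0]
  [ 0, -4,  1,  0]
  [ 0,  0, -4,  0]
  [ 0,  0,  0, -4]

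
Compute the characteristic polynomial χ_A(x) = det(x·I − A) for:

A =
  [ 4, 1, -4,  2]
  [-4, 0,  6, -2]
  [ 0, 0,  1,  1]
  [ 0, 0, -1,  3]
x^4 - 8*x^3 + 24*x^2 - 32*x + 16

Expanding det(x·I − A) (e.g. by cofactor expansion or by noting that A is similar to its Jordan form J, which has the same characteristic polynomial as A) gives
  χ_A(x) = x^4 - 8*x^3 + 24*x^2 - 32*x + 16
which factors as (x - 2)^4. The eigenvalues (with algebraic multiplicities) are λ = 2 with multiplicity 4.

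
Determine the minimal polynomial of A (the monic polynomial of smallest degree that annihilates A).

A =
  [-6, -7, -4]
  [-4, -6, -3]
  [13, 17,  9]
x^3 + 3*x^2 + 3*x + 1

The characteristic polynomial is χ_A(x) = (x + 1)^3, so the eigenvalues are known. The minimal polynomial is
  m_A(x) = Π_λ (x − λ)^{k_λ}
where k_λ is the size of the *largest* Jordan block for λ (equivalently, the smallest k with (A − λI)^k v = 0 for every generalised eigenvector v of λ).

  λ = -1: largest Jordan block has size 3, contributing (x + 1)^3

So m_A(x) = (x + 1)^3 = x^3 + 3*x^2 + 3*x + 1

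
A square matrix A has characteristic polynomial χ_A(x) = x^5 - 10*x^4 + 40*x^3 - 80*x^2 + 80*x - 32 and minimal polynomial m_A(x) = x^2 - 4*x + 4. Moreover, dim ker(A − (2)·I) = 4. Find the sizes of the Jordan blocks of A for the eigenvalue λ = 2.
Block sizes for λ = 2: [2, 1, 1, 1]

Step 1 — from the characteristic polynomial, algebraic multiplicity of λ = 2 is 5. From dim ker(A − (2)·I) = 4, there are exactly 4 Jordan blocks for λ = 2.
Step 2 — from the minimal polynomial, the factor (x − 2)^2 tells us the largest block for λ = 2 has size 2.
Step 3 — with total size 5, 4 blocks, and largest block 2, the block sizes (in nonincreasing order) are [2, 1, 1, 1].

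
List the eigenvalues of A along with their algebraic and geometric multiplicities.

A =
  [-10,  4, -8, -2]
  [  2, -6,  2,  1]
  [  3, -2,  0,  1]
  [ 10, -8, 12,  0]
λ = -4: alg = 4, geom = 2

Step 1 — factor the characteristic polynomial to read off the algebraic multiplicities:
  χ_A(x) = (x + 4)^4

Step 2 — compute geometric multiplicities via the rank-nullity identity g(λ) = n − rank(A − λI):
  rank(A − (-4)·I) = 2, so dim ker(A − (-4)·I) = n − 2 = 2

Summary:
  λ = -4: algebraic multiplicity = 4, geometric multiplicity = 2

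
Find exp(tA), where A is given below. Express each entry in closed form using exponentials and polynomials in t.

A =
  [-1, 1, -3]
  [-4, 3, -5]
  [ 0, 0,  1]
e^{tA} =
  [-2*t*exp(t) + exp(t), t*exp(t), t^2*exp(t)/2 - 3*t*exp(t)]
  [-4*t*exp(t), 2*t*exp(t) + exp(t), t^2*exp(t) - 5*t*exp(t)]
  [0, 0, exp(t)]

Strategy: write A = P · J · P⁻¹ where J is a Jordan canonical form, so e^{tA} = P · e^{tJ} · P⁻¹, and e^{tJ} can be computed block-by-block.

A has Jordan form
J =
  [1, 1, 0]
  [0, 1, 1]
  [0, 0, 1]
(up to reordering of blocks).

Per-block formulas:
  For a 3×3 Jordan block J_3(1): exp(t · J_3(1)) = e^(1t)·(I + t·N + (t^2/2)·N^2), where N is the 3×3 nilpotent shift.

After assembling e^{tJ} and conjugating by P, we get:

e^{tA} =
  [-2*t*exp(t) + exp(t), t*exp(t), t^2*exp(t)/2 - 3*t*exp(t)]
  [-4*t*exp(t), 2*t*exp(t) + exp(t), t^2*exp(t) - 5*t*exp(t)]
  [0, 0, exp(t)]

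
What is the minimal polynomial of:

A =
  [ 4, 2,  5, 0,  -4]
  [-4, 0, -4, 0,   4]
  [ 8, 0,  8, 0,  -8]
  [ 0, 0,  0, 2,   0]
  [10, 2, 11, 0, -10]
x^3 - 2*x^2

The characteristic polynomial is χ_A(x) = x^3*(x - 2)^2, so the eigenvalues are known. The minimal polynomial is
  m_A(x) = Π_λ (x − λ)^{k_λ}
where k_λ is the size of the *largest* Jordan block for λ (equivalently, the smallest k with (A − λI)^k v = 0 for every generalised eigenvector v of λ).

  λ = 0: largest Jordan block has size 2, contributing (x − 0)^2
  λ = 2: largest Jordan block has size 1, contributing (x − 2)

So m_A(x) = x^2*(x - 2) = x^3 - 2*x^2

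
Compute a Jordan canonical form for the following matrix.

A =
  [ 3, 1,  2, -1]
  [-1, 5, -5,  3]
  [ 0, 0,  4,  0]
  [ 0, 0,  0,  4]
J_3(4) ⊕ J_1(4)

The characteristic polynomial is
  det(x·I − A) = x^4 - 16*x^3 + 96*x^2 - 256*x + 256 = (x - 4)^4

Eigenvalues and multiplicities (the geometric multiplicity of λ is n − rank(A − λI), which equals the number of Jordan blocks for λ):
  λ = 4: algebraic multiplicity = 4, geometric multiplicity = 2

Determining the block sizes for each eigenvalue:
  λ = 4: with am = 4 and gm = 2, the partition is not yet determined (e.g. several partitions of 4 into 2 parts exist). Let N = A − (4)·I. Computing rank(N^1) = 2, rank(N^2) = 1, rank(N^3) = 0; the number of blocks of size ≥ j is rank(N^{j−1}) − rank(N^j), giving [2, 1, 1]. So we have 1 block(s) of size 3, 1 block(s) of size 1 → block sizes [3, 1]

Assembling the blocks gives a Jordan form
J =
  [4, 1, 0, 0]
  [0, 4, 1, 0]
  [0, 0, 4, 0]
  [0, 0, 0, 4]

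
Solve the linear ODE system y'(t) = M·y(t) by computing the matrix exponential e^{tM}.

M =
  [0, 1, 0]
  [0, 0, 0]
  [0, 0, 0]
e^{tM} =
  [1, t, 0]
  [0, 1, 0]
  [0, 0, 1]

Strategy: write M = P · J · P⁻¹ where J is a Jordan canonical form, so e^{tM} = P · e^{tJ} · P⁻¹, and e^{tJ} can be computed block-by-block.

M has Jordan form
J =
  [0, 1, 0]
  [0, 0, 0]
  [0, 0, 0]
(up to reordering of blocks).

Per-block formulas:
  For a 1×1 block at λ = 0: exp(t · [0]) = [e^(0t)].
  For a 2×2 Jordan block J_2(0): exp(t · J_2(0)) = e^(0t)·(I + t·N), where N is the 2×2 nilpotent shift.

After assembling e^{tJ} and conjugating by P, we get:

e^{tM} =
  [1, t, 0]
  [0, 1, 0]
  [0, 0, 1]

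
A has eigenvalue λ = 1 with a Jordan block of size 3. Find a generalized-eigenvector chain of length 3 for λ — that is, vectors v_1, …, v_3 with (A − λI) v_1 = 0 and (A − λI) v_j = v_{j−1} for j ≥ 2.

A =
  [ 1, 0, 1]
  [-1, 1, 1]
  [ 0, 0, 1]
A Jordan chain for λ = 1 of length 3:
v_1 = (0, -1, 0)ᵀ
v_2 = (1, 1, 0)ᵀ
v_3 = (0, 0, 1)ᵀ

Let N = A − (1)·I. We want v_3 with N^3 v_3 = 0 but N^2 v_3 ≠ 0; then v_{j-1} := N · v_j for j = 3, …, 2.

Pick v_3 = (0, 0, 1)ᵀ.
Then v_2 = N · v_3 = (1, 1, 0)ᵀ.
Then v_1 = N · v_2 = (0, -1, 0)ᵀ.

Sanity check: (A − (1)·I) v_1 = (0, 0, 0)ᵀ = 0. ✓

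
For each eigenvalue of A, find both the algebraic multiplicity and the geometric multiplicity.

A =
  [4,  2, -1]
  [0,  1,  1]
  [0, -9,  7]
λ = 4: alg = 3, geom = 1

Step 1 — factor the characteristic polynomial to read off the algebraic multiplicities:
  χ_A(x) = (x - 4)^3

Step 2 — compute geometric multiplicities via the rank-nullity identity g(λ) = n − rank(A − λI):
  rank(A − (4)·I) = 2, so dim ker(A − (4)·I) = n − 2 = 1

Summary:
  λ = 4: algebraic multiplicity = 3, geometric multiplicity = 1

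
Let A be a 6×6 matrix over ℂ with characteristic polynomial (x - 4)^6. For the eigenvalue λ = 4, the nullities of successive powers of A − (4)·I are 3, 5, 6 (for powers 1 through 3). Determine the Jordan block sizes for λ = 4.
Block sizes for λ = 4: [3, 2, 1]

From the dimensions of kernels of powers, the number of Jordan blocks of size at least j is d_j − d_{j−1} where d_j = dim ker(N^j) (with d_0 = 0). Computing the differences gives [3, 2, 1].
The number of blocks of size exactly k is (#blocks of size ≥ k) − (#blocks of size ≥ k + 1), so the partition is: 1 block(s) of size 1, 1 block(s) of size 2, 1 block(s) of size 3.
In nonincreasing order the block sizes are [3, 2, 1].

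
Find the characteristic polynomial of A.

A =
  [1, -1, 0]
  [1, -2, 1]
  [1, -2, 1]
x^3

Expanding det(x·I − A) (e.g. by cofactor expansion or by noting that A is similar to its Jordan form J, which has the same characteristic polynomial as A) gives
  χ_A(x) = x^3
which factors as x^3. The eigenvalues (with algebraic multiplicities) are λ = 0 with multiplicity 3.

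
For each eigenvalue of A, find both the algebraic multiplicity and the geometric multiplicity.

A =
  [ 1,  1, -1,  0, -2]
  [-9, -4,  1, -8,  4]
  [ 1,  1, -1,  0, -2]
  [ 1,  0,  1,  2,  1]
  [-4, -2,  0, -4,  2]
λ = 0: alg = 5, geom = 2

Step 1 — factor the characteristic polynomial to read off the algebraic multiplicities:
  χ_A(x) = x^5

Step 2 — compute geometric multiplicities via the rank-nullity identity g(λ) = n − rank(A − λI):
  rank(A − (0)·I) = 3, so dim ker(A − (0)·I) = n − 3 = 2

Summary:
  λ = 0: algebraic multiplicity = 5, geometric multiplicity = 2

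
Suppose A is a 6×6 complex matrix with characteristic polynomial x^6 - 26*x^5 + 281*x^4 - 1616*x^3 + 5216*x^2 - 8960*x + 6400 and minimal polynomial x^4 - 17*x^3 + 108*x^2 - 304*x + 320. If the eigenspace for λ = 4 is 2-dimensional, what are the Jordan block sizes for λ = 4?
Block sizes for λ = 4: [3, 1]

Step 1 — from the characteristic polynomial, algebraic multiplicity of λ = 4 is 4. From dim ker(A − (4)·I) = 2, there are exactly 2 Jordan blocks for λ = 4.
Step 2 — from the minimal polynomial, the factor (x − 4)^3 tells us the largest block for λ = 4 has size 3.
Step 3 — with total size 4, 2 blocks, and largest block 3, the block sizes (in nonincreasing order) are [3, 1].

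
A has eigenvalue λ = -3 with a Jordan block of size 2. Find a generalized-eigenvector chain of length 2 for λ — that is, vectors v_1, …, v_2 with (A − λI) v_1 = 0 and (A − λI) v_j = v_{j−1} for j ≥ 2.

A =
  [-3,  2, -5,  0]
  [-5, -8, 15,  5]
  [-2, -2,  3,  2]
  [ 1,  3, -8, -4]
A Jordan chain for λ = -3 of length 2:
v_1 = (0, -5, -2, 1)ᵀ
v_2 = (1, 0, 0, 0)ᵀ

Let N = A − (-3)·I. We want v_2 with N^2 v_2 = 0 but N^1 v_2 ≠ 0; then v_{j-1} := N · v_j for j = 2, …, 2.

Pick v_2 = (1, 0, 0, 0)ᵀ.
Then v_1 = N · v_2 = (0, -5, -2, 1)ᵀ.

Sanity check: (A − (-3)·I) v_1 = (0, 0, 0, 0)ᵀ = 0. ✓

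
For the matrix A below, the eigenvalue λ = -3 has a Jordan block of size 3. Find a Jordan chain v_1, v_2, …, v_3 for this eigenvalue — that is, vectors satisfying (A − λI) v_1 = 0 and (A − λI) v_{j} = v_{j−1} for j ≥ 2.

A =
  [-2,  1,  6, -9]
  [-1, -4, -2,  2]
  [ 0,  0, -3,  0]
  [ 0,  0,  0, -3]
A Jordan chain for λ = -3 of length 3:
v_1 = (4, -4, 0, 0)ᵀ
v_2 = (6, -2, 0, 0)ᵀ
v_3 = (0, 0, 1, 0)ᵀ

Let N = A − (-3)·I. We want v_3 with N^3 v_3 = 0 but N^2 v_3 ≠ 0; then v_{j-1} := N · v_j for j = 3, …, 2.

Pick v_3 = (0, 0, 1, 0)ᵀ.
Then v_2 = N · v_3 = (6, -2, 0, 0)ᵀ.
Then v_1 = N · v_2 = (4, -4, 0, 0)ᵀ.

Sanity check: (A − (-3)·I) v_1 = (0, 0, 0, 0)ᵀ = 0. ✓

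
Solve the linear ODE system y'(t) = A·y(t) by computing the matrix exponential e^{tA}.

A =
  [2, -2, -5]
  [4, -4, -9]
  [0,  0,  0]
e^{tA} =
  [2 - exp(-2*t), -1 + exp(-2*t), -t - 2 + 2*exp(-2*t)]
  [2 - 2*exp(-2*t), -1 + 2*exp(-2*t), -t - 4 + 4*exp(-2*t)]
  [0, 0, 1]

Strategy: write A = P · J · P⁻¹ where J is a Jordan canonical form, so e^{tA} = P · e^{tJ} · P⁻¹, and e^{tJ} can be computed block-by-block.

A has Jordan form
J =
  [-2, 0, 0]
  [ 0, 0, 1]
  [ 0, 0, 0]
(up to reordering of blocks).

Per-block formulas:
  For a 1×1 block at λ = -2: exp(t · [-2]) = [e^(-2t)].
  For a 2×2 Jordan block J_2(0): exp(t · J_2(0)) = e^(0t)·(I + t·N), where N is the 2×2 nilpotent shift.

After assembling e^{tJ} and conjugating by P, we get:

e^{tA} =
  [2 - exp(-2*t), -1 + exp(-2*t), -t - 2 + 2*exp(-2*t)]
  [2 - 2*exp(-2*t), -1 + 2*exp(-2*t), -t - 4 + 4*exp(-2*t)]
  [0, 0, 1]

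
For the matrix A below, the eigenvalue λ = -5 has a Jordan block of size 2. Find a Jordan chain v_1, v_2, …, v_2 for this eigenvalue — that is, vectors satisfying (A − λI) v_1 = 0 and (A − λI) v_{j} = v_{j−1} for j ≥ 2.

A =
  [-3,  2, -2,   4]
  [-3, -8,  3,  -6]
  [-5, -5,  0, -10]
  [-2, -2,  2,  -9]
A Jordan chain for λ = -5 of length 2:
v_1 = (2, -3, -5, -2)ᵀ
v_2 = (1, 0, 0, 0)ᵀ

Let N = A − (-5)·I. We want v_2 with N^2 v_2 = 0 but N^1 v_2 ≠ 0; then v_{j-1} := N · v_j for j = 2, …, 2.

Pick v_2 = (1, 0, 0, 0)ᵀ.
Then v_1 = N · v_2 = (2, -3, -5, -2)ᵀ.

Sanity check: (A − (-5)·I) v_1 = (0, 0, 0, 0)ᵀ = 0. ✓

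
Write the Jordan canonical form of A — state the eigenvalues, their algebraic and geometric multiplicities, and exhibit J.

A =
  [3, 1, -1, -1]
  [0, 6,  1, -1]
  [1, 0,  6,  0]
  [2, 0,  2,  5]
J_3(5) ⊕ J_1(5)

The characteristic polynomial is
  det(x·I − A) = x^4 - 20*x^3 + 150*x^2 - 500*x + 625 = (x - 5)^4

Eigenvalues and multiplicities (the geometric multiplicity of λ is n − rank(A − λI), which equals the number of Jordan blocks for λ):
  λ = 5: algebraic multiplicity = 4, geometric multiplicity = 2

Determining the block sizes for each eigenvalue:
  λ = 5: with am = 4 and gm = 2, the partition is not yet determined (e.g. several partitions of 4 into 2 parts exist). Let N = A − (5)·I. Computing rank(N^1) = 2, rank(N^2) = 1, rank(N^3) = 0; the number of blocks of size ≥ j is rank(N^{j−1}) − rank(N^j), giving [2, 1, 1]. So we have 1 block(s) of size 3, 1 block(s) of size 1 → block sizes [3, 1]

Assembling the blocks gives a Jordan form
J =
  [5, 1, 0, 0]
  [0, 5, 1, 0]
  [0, 0, 5, 0]
  [0, 0, 0, 5]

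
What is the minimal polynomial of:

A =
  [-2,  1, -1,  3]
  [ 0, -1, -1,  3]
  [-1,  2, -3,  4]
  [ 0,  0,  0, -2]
x^3 + 6*x^2 + 12*x + 8

The characteristic polynomial is χ_A(x) = (x + 2)^4, so the eigenvalues are known. The minimal polynomial is
  m_A(x) = Π_λ (x − λ)^{k_λ}
where k_λ is the size of the *largest* Jordan block for λ (equivalently, the smallest k with (A − λI)^k v = 0 for every generalised eigenvector v of λ).

  λ = -2: largest Jordan block has size 3, contributing (x + 2)^3

So m_A(x) = (x + 2)^3 = x^3 + 6*x^2 + 12*x + 8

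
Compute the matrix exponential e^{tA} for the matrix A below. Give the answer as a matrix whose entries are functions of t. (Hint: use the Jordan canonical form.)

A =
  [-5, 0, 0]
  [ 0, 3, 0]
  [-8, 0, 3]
e^{tA} =
  [exp(-5*t), 0, 0]
  [0, exp(3*t), 0]
  [-exp(3*t) + exp(-5*t), 0, exp(3*t)]

Strategy: write A = P · J · P⁻¹ where J is a Jordan canonical form, so e^{tA} = P · e^{tJ} · P⁻¹, and e^{tJ} can be computed block-by-block.

A has Jordan form
J =
  [-5, 0, 0]
  [ 0, 3, 0]
  [ 0, 0, 3]
(up to reordering of blocks).

Per-block formulas:
  For a 1×1 block at λ = 3: exp(t · [3]) = [e^(3t)].
  For a 1×1 block at λ = -5: exp(t · [-5]) = [e^(-5t)].

After assembling e^{tJ} and conjugating by P, we get:

e^{tA} =
  [exp(-5*t), 0, 0]
  [0, exp(3*t), 0]
  [-exp(3*t) + exp(-5*t), 0, exp(3*t)]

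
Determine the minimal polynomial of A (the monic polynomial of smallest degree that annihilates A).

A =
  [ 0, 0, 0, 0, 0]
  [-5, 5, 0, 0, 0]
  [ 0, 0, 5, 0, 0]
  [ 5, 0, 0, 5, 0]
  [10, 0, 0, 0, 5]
x^2 - 5*x

The characteristic polynomial is χ_A(x) = x*(x - 5)^4, so the eigenvalues are known. The minimal polynomial is
  m_A(x) = Π_λ (x − λ)^{k_λ}
where k_λ is the size of the *largest* Jordan block for λ (equivalently, the smallest k with (A − λI)^k v = 0 for every generalised eigenvector v of λ).

  λ = 0: largest Jordan block has size 1, contributing (x − 0)
  λ = 5: largest Jordan block has size 1, contributing (x − 5)

So m_A(x) = x*(x - 5) = x^2 - 5*x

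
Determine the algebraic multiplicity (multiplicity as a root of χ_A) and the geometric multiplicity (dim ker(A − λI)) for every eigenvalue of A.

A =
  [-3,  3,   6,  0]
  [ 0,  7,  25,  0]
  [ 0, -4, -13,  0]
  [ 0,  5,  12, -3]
λ = -3: alg = 4, geom = 2

Step 1 — factor the characteristic polynomial to read off the algebraic multiplicities:
  χ_A(x) = (x + 3)^4

Step 2 — compute geometric multiplicities via the rank-nullity identity g(λ) = n − rank(A − λI):
  rank(A − (-3)·I) = 2, so dim ker(A − (-3)·I) = n − 2 = 2

Summary:
  λ = -3: algebraic multiplicity = 4, geometric multiplicity = 2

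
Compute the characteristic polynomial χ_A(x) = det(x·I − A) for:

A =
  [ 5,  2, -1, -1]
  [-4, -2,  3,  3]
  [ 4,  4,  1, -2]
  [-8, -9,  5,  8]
x^4 - 12*x^3 + 54*x^2 - 108*x + 81

Expanding det(x·I − A) (e.g. by cofactor expansion or by noting that A is similar to its Jordan form J, which has the same characteristic polynomial as A) gives
  χ_A(x) = x^4 - 12*x^3 + 54*x^2 - 108*x + 81
which factors as (x - 3)^4. The eigenvalues (with algebraic multiplicities) are λ = 3 with multiplicity 4.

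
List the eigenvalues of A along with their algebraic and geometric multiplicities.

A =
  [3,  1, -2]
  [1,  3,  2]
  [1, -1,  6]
λ = 4: alg = 3, geom = 2

Step 1 — factor the characteristic polynomial to read off the algebraic multiplicities:
  χ_A(x) = (x - 4)^3

Step 2 — compute geometric multiplicities via the rank-nullity identity g(λ) = n − rank(A − λI):
  rank(A − (4)·I) = 1, so dim ker(A − (4)·I) = n − 1 = 2

Summary:
  λ = 4: algebraic multiplicity = 3, geometric multiplicity = 2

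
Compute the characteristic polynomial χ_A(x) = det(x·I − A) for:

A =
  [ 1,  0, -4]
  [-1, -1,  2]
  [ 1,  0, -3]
x^3 + 3*x^2 + 3*x + 1

Expanding det(x·I − A) (e.g. by cofactor expansion or by noting that A is similar to its Jordan form J, which has the same characteristic polynomial as A) gives
  χ_A(x) = x^3 + 3*x^2 + 3*x + 1
which factors as (x + 1)^3. The eigenvalues (with algebraic multiplicities) are λ = -1 with multiplicity 3.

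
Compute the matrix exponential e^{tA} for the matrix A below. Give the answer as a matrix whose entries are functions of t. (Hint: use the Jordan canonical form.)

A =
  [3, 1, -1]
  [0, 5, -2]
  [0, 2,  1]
e^{tA} =
  [exp(3*t), t*exp(3*t), -t*exp(3*t)]
  [0, 2*t*exp(3*t) + exp(3*t), -2*t*exp(3*t)]
  [0, 2*t*exp(3*t), -2*t*exp(3*t) + exp(3*t)]

Strategy: write A = P · J · P⁻¹ where J is a Jordan canonical form, so e^{tA} = P · e^{tJ} · P⁻¹, and e^{tJ} can be computed block-by-block.

A has Jordan form
J =
  [3, 1, 0]
  [0, 3, 0]
  [0, 0, 3]
(up to reordering of blocks).

Per-block formulas:
  For a 2×2 Jordan block J_2(3): exp(t · J_2(3)) = e^(3t)·(I + t·N), where N is the 2×2 nilpotent shift.
  For a 1×1 block at λ = 3: exp(t · [3]) = [e^(3t)].

After assembling e^{tJ} and conjugating by P, we get:

e^{tA} =
  [exp(3*t), t*exp(3*t), -t*exp(3*t)]
  [0, 2*t*exp(3*t) + exp(3*t), -2*t*exp(3*t)]
  [0, 2*t*exp(3*t), -2*t*exp(3*t) + exp(3*t)]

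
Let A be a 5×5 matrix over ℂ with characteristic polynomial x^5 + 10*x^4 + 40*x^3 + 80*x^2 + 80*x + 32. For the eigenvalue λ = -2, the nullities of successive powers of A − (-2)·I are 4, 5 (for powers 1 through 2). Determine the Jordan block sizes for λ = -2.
Block sizes for λ = -2: [2, 1, 1, 1]

From the dimensions of kernels of powers, the number of Jordan blocks of size at least j is d_j − d_{j−1} where d_j = dim ker(N^j) (with d_0 = 0). Computing the differences gives [4, 1].
The number of blocks of size exactly k is (#blocks of size ≥ k) − (#blocks of size ≥ k + 1), so the partition is: 3 block(s) of size 1, 1 block(s) of size 2.
In nonincreasing order the block sizes are [2, 1, 1, 1].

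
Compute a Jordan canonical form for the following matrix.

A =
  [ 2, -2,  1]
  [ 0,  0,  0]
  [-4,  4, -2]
J_2(0) ⊕ J_1(0)

The characteristic polynomial is
  det(x·I − A) = x^3

Eigenvalues and multiplicities (the geometric multiplicity of λ is n − rank(A − λI), which equals the number of Jordan blocks for λ):
  λ = 0: algebraic multiplicity = 3, geometric multiplicity = 2

Determining the block sizes for each eigenvalue:
  λ = 0: 2 blocks summing to 3 forces exactly one block of size 2 and the rest size 1 → block sizes [2, 1]

Assembling the blocks gives a Jordan form
J =
  [0, 1, 0]
  [0, 0, 0]
  [0, 0, 0]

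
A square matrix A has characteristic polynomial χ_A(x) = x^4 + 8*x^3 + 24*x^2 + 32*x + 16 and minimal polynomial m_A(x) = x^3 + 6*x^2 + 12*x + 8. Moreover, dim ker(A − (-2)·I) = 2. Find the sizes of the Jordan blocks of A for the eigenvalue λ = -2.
Block sizes for λ = -2: [3, 1]

Step 1 — from the characteristic polynomial, algebraic multiplicity of λ = -2 is 4. From dim ker(A − (-2)·I) = 2, there are exactly 2 Jordan blocks for λ = -2.
Step 2 — from the minimal polynomial, the factor (x + 2)^3 tells us the largest block for λ = -2 has size 3.
Step 3 — with total size 4, 2 blocks, and largest block 3, the block sizes (in nonincreasing order) are [3, 1].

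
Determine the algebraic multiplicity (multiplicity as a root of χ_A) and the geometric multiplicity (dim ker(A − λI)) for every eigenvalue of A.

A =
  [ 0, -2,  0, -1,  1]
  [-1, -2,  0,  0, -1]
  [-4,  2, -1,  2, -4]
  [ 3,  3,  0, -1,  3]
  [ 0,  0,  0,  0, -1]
λ = -1: alg = 5, geom = 3

Step 1 — factor the characteristic polynomial to read off the algebraic multiplicities:
  χ_A(x) = (x + 1)^5

Step 2 — compute geometric multiplicities via the rank-nullity identity g(λ) = n − rank(A − λI):
  rank(A − (-1)·I) = 2, so dim ker(A − (-1)·I) = n − 2 = 3

Summary:
  λ = -1: algebraic multiplicity = 5, geometric multiplicity = 3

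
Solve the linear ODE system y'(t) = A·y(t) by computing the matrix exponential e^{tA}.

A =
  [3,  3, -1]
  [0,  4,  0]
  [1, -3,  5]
e^{tA} =
  [-t*exp(4*t) + exp(4*t), 3*t*exp(4*t), -t*exp(4*t)]
  [0, exp(4*t), 0]
  [t*exp(4*t), -3*t*exp(4*t), t*exp(4*t) + exp(4*t)]

Strategy: write A = P · J · P⁻¹ where J is a Jordan canonical form, so e^{tA} = P · e^{tJ} · P⁻¹, and e^{tJ} can be computed block-by-block.

A has Jordan form
J =
  [4, 1, 0]
  [0, 4, 0]
  [0, 0, 4]
(up to reordering of blocks).

Per-block formulas:
  For a 2×2 Jordan block J_2(4): exp(t · J_2(4)) = e^(4t)·(I + t·N), where N is the 2×2 nilpotent shift.
  For a 1×1 block at λ = 4: exp(t · [4]) = [e^(4t)].

After assembling e^{tJ} and conjugating by P, we get:

e^{tA} =
  [-t*exp(4*t) + exp(4*t), 3*t*exp(4*t), -t*exp(4*t)]
  [0, exp(4*t), 0]
  [t*exp(4*t), -3*t*exp(4*t), t*exp(4*t) + exp(4*t)]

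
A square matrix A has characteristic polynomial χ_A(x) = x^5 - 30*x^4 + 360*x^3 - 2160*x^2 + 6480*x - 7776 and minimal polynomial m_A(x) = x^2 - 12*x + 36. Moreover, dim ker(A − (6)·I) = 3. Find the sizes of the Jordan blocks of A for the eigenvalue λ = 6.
Block sizes for λ = 6: [2, 2, 1]

Step 1 — from the characteristic polynomial, algebraic multiplicity of λ = 6 is 5. From dim ker(A − (6)·I) = 3, there are exactly 3 Jordan blocks for λ = 6.
Step 2 — from the minimal polynomial, the factor (x − 6)^2 tells us the largest block for λ = 6 has size 2.
Step 3 — with total size 5, 3 blocks, and largest block 2, the block sizes (in nonincreasing order) are [2, 2, 1].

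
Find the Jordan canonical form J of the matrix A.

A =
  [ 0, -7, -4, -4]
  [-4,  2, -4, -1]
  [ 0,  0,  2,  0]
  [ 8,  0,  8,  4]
J_3(2) ⊕ J_1(2)

The characteristic polynomial is
  det(x·I − A) = x^4 - 8*x^3 + 24*x^2 - 32*x + 16 = (x - 2)^4

Eigenvalues and multiplicities (the geometric multiplicity of λ is n − rank(A − λI), which equals the number of Jordan blocks for λ):
  λ = 2: algebraic multiplicity = 4, geometric multiplicity = 2

Determining the block sizes for each eigenvalue:
  λ = 2: with am = 4 and gm = 2, the partition is not yet determined (e.g. several partitions of 4 into 2 parts exist). Let N = A − (2)·I. Computing rank(N^1) = 2, rank(N^2) = 1, rank(N^3) = 0; the number of blocks of size ≥ j is rank(N^{j−1}) − rank(N^j), giving [2, 1, 1]. So we have 1 block(s) of size 3, 1 block(s) of size 1 → block sizes [3, 1]

Assembling the blocks gives a Jordan form
J =
  [2, 1, 0, 0]
  [0, 2, 1, 0]
  [0, 0, 2, 0]
  [0, 0, 0, 2]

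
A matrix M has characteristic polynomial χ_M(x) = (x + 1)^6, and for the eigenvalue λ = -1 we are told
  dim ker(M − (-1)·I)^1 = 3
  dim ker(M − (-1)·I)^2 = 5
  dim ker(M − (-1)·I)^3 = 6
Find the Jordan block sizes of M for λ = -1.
Block sizes for λ = -1: [3, 2, 1]

From the dimensions of kernels of powers, the number of Jordan blocks of size at least j is d_j − d_{j−1} where d_j = dim ker(N^j) (with d_0 = 0). Computing the differences gives [3, 2, 1].
The number of blocks of size exactly k is (#blocks of size ≥ k) − (#blocks of size ≥ k + 1), so the partition is: 1 block(s) of size 1, 1 block(s) of size 2, 1 block(s) of size 3.
In nonincreasing order the block sizes are [3, 2, 1].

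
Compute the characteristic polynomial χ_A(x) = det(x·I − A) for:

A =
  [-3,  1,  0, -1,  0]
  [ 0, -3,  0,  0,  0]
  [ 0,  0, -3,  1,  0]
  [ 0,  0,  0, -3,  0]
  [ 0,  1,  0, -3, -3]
x^5 + 15*x^4 + 90*x^3 + 270*x^2 + 405*x + 243

Expanding det(x·I − A) (e.g. by cofactor expansion or by noting that A is similar to its Jordan form J, which has the same characteristic polynomial as A) gives
  χ_A(x) = x^5 + 15*x^4 + 90*x^3 + 270*x^2 + 405*x + 243
which factors as (x + 3)^5. The eigenvalues (with algebraic multiplicities) are λ = -3 with multiplicity 5.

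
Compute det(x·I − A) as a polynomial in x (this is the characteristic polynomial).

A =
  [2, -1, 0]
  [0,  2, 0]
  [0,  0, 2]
x^3 - 6*x^2 + 12*x - 8

Expanding det(x·I − A) (e.g. by cofactor expansion or by noting that A is similar to its Jordan form J, which has the same characteristic polynomial as A) gives
  χ_A(x) = x^3 - 6*x^2 + 12*x - 8
which factors as (x - 2)^3. The eigenvalues (with algebraic multiplicities) are λ = 2 with multiplicity 3.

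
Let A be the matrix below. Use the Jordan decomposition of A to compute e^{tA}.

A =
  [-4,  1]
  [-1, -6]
e^{tA} =
  [t*exp(-5*t) + exp(-5*t), t*exp(-5*t)]
  [-t*exp(-5*t), -t*exp(-5*t) + exp(-5*t)]

Strategy: write A = P · J · P⁻¹ where J is a Jordan canonical form, so e^{tA} = P · e^{tJ} · P⁻¹, and e^{tJ} can be computed block-by-block.

A has Jordan form
J =
  [-5,  1]
  [ 0, -5]
(up to reordering of blocks).

Per-block formulas:
  For a 2×2 Jordan block J_2(-5): exp(t · J_2(-5)) = e^(-5t)·(I + t·N), where N is the 2×2 nilpotent shift.

After assembling e^{tJ} and conjugating by P, we get:

e^{tA} =
  [t*exp(-5*t) + exp(-5*t), t*exp(-5*t)]
  [-t*exp(-5*t), -t*exp(-5*t) + exp(-5*t)]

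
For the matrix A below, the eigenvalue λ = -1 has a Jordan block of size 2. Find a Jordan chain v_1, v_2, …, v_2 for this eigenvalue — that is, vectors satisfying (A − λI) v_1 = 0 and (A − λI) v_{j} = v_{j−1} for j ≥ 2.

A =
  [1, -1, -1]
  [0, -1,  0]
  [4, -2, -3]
A Jordan chain for λ = -1 of length 2:
v_1 = (2, 0, 4)ᵀ
v_2 = (1, 0, 0)ᵀ

Let N = A − (-1)·I. We want v_2 with N^2 v_2 = 0 but N^1 v_2 ≠ 0; then v_{j-1} := N · v_j for j = 2, …, 2.

Pick v_2 = (1, 0, 0)ᵀ.
Then v_1 = N · v_2 = (2, 0, 4)ᵀ.

Sanity check: (A − (-1)·I) v_1 = (0, 0, 0)ᵀ = 0. ✓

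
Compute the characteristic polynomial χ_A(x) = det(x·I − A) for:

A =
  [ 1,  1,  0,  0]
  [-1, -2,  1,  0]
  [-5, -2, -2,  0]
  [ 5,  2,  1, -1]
x^4 + 4*x^3 + 6*x^2 + 4*x + 1

Expanding det(x·I − A) (e.g. by cofactor expansion or by noting that A is similar to its Jordan form J, which has the same characteristic polynomial as A) gives
  χ_A(x) = x^4 + 4*x^3 + 6*x^2 + 4*x + 1
which factors as (x + 1)^4. The eigenvalues (with algebraic multiplicities) are λ = -1 with multiplicity 4.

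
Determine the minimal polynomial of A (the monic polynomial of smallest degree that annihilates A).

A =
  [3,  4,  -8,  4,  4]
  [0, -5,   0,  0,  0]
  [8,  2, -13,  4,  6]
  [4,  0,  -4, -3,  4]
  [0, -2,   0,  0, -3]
x^2 + 8*x + 15

The characteristic polynomial is χ_A(x) = (x + 3)^2*(x + 5)^3, so the eigenvalues are known. The minimal polynomial is
  m_A(x) = Π_λ (x − λ)^{k_λ}
where k_λ is the size of the *largest* Jordan block for λ (equivalently, the smallest k with (A − λI)^k v = 0 for every generalised eigenvector v of λ).

  λ = -5: largest Jordan block has size 1, contributing (x + 5)
  λ = -3: largest Jordan block has size 1, contributing (x + 3)

So m_A(x) = (x + 3)*(x + 5) = x^2 + 8*x + 15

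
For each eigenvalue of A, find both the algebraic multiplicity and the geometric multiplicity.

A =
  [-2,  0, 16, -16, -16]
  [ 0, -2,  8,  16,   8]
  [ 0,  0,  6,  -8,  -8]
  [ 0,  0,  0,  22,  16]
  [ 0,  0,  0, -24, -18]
λ = -2: alg = 3, geom = 3; λ = 6: alg = 2, geom = 2

Step 1 — factor the characteristic polynomial to read off the algebraic multiplicities:
  χ_A(x) = (x - 6)^2*(x + 2)^3

Step 2 — compute geometric multiplicities via the rank-nullity identity g(λ) = n − rank(A − λI):
  rank(A − (-2)·I) = 2, so dim ker(A − (-2)·I) = n − 2 = 3
  rank(A − (6)·I) = 3, so dim ker(A − (6)·I) = n − 3 = 2

Summary:
  λ = -2: algebraic multiplicity = 3, geometric multiplicity = 3
  λ = 6: algebraic multiplicity = 2, geometric multiplicity = 2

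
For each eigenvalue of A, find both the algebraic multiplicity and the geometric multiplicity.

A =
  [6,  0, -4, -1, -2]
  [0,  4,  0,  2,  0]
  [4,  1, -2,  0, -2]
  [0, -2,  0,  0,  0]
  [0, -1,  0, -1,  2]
λ = 2: alg = 5, geom = 3

Step 1 — factor the characteristic polynomial to read off the algebraic multiplicities:
  χ_A(x) = (x - 2)^5

Step 2 — compute geometric multiplicities via the rank-nullity identity g(λ) = n − rank(A − λI):
  rank(A − (2)·I) = 2, so dim ker(A − (2)·I) = n − 2 = 3

Summary:
  λ = 2: algebraic multiplicity = 5, geometric multiplicity = 3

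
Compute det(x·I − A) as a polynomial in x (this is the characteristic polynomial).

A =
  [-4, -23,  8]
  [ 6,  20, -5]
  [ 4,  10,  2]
x^3 - 18*x^2 + 108*x - 216

Expanding det(x·I − A) (e.g. by cofactor expansion or by noting that A is similar to its Jordan form J, which has the same characteristic polynomial as A) gives
  χ_A(x) = x^3 - 18*x^2 + 108*x - 216
which factors as (x - 6)^3. The eigenvalues (with algebraic multiplicities) are λ = 6 with multiplicity 3.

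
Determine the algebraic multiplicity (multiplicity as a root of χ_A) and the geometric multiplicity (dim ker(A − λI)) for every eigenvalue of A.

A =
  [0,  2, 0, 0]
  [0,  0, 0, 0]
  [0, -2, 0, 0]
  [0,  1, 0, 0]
λ = 0: alg = 4, geom = 3

Step 1 — factor the characteristic polynomial to read off the algebraic multiplicities:
  χ_A(x) = x^4

Step 2 — compute geometric multiplicities via the rank-nullity identity g(λ) = n − rank(A − λI):
  rank(A − (0)·I) = 1, so dim ker(A − (0)·I) = n − 1 = 3

Summary:
  λ = 0: algebraic multiplicity = 4, geometric multiplicity = 3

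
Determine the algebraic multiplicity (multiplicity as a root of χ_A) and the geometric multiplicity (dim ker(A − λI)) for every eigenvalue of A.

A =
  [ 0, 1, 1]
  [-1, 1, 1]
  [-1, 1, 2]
λ = 1: alg = 3, geom = 1

Step 1 — factor the characteristic polynomial to read off the algebraic multiplicities:
  χ_A(x) = (x - 1)^3

Step 2 — compute geometric multiplicities via the rank-nullity identity g(λ) = n − rank(A − λI):
  rank(A − (1)·I) = 2, so dim ker(A − (1)·I) = n − 2 = 1

Summary:
  λ = 1: algebraic multiplicity = 3, geometric multiplicity = 1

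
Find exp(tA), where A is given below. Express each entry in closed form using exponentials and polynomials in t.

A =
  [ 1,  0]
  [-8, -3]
e^{tA} =
  [exp(t), 0]
  [-2*exp(t) + 2*exp(-3*t), exp(-3*t)]

Strategy: write A = P · J · P⁻¹ where J is a Jordan canonical form, so e^{tA} = P · e^{tJ} · P⁻¹, and e^{tJ} can be computed block-by-block.

A has Jordan form
J =
  [-3, 0]
  [ 0, 1]
(up to reordering of blocks).

Per-block formulas:
  For a 1×1 block at λ = -3: exp(t · [-3]) = [e^(-3t)].
  For a 1×1 block at λ = 1: exp(t · [1]) = [e^(1t)].

After assembling e^{tJ} and conjugating by P, we get:

e^{tA} =
  [exp(t), 0]
  [-2*exp(t) + 2*exp(-3*t), exp(-3*t)]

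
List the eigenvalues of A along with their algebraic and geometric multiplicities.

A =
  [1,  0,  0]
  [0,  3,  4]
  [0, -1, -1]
λ = 1: alg = 3, geom = 2

Step 1 — factor the characteristic polynomial to read off the algebraic multiplicities:
  χ_A(x) = (x - 1)^3

Step 2 — compute geometric multiplicities via the rank-nullity identity g(λ) = n − rank(A − λI):
  rank(A − (1)·I) = 1, so dim ker(A − (1)·I) = n − 1 = 2

Summary:
  λ = 1: algebraic multiplicity = 3, geometric multiplicity = 2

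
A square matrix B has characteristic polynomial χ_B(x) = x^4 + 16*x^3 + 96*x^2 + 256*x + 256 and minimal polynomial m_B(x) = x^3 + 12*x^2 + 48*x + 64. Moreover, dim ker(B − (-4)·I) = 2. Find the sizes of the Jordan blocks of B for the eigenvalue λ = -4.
Block sizes for λ = -4: [3, 1]

Step 1 — from the characteristic polynomial, algebraic multiplicity of λ = -4 is 4. From dim ker(B − (-4)·I) = 2, there are exactly 2 Jordan blocks for λ = -4.
Step 2 — from the minimal polynomial, the factor (x + 4)^3 tells us the largest block for λ = -4 has size 3.
Step 3 — with total size 4, 2 blocks, and largest block 3, the block sizes (in nonincreasing order) are [3, 1].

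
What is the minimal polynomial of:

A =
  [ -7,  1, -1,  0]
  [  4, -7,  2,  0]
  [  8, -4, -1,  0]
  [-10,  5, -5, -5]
x^2 + 10*x + 25

The characteristic polynomial is χ_A(x) = (x + 5)^4, so the eigenvalues are known. The minimal polynomial is
  m_A(x) = Π_λ (x − λ)^{k_λ}
where k_λ is the size of the *largest* Jordan block for λ (equivalently, the smallest k with (A − λI)^k v = 0 for every generalised eigenvector v of λ).

  λ = -5: largest Jordan block has size 2, contributing (x + 5)^2

So m_A(x) = (x + 5)^2 = x^2 + 10*x + 25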